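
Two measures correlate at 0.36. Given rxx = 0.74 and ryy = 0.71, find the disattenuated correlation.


r_corrected = rxy / sqrt(rxx * ryy)
= 0.36 / sqrt(0.74 * 0.71)
= 0.36 / sqrt(0.5254)
= 0.36 / 0.724845
r_corrected = 0.4967

0.4967


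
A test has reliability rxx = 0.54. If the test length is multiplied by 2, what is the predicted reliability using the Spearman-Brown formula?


r_new = (n * rxx) / (1 + (n-1) * rxx)
r_new = (2 * 0.54) / (1 + 1 * 0.54)
r_new = 1.08 / 1.54
r_new = 0.7013

0.7013


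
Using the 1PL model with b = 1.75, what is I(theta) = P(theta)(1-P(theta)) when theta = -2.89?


P = 1/(1+exp(-(-2.89-1.75))) = 0.0096
I = P*(1-P) = 0.0096 * 0.9904
I = 0.0095

0.0095


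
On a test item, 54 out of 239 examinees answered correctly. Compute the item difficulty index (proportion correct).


Item difficulty p = number correct / total examinees
p = 54 / 239
p = 0.2259

0.2259


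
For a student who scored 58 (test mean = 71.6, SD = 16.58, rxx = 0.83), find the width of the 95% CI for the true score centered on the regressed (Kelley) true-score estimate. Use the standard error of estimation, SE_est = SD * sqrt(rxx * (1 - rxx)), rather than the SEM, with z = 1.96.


True score estimate = 0.83*58 + 0.17*71.6 = 60.312
SE_est = SD * sqrt(rxx * (1 - rxx)) = 16.58 * sqrt(0.83 * 0.17) = 16.58 * sqrt(0.1411) = 6.227992
CI = T_est +/- z * SE_est, so width = 2 * z * SE_est = 2 * 1.96 * 6.227992
Width = 24.4137

24.4137


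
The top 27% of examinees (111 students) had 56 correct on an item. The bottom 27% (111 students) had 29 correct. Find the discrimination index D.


p_upper = 56/111 = 0.5045
p_lower = 29/111 = 0.2613
D = 0.5045 - 0.2613 = 0.2432

0.2432


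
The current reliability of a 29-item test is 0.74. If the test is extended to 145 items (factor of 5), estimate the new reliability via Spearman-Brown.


r_new = (n * rxx) / (1 + (n-1) * rxx)
r_new = (5 * 0.74) / (1 + 4 * 0.74)
r_new = 3.7 / 3.96
r_new = 0.9343

0.9343


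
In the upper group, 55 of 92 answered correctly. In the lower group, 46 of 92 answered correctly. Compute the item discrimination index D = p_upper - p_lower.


p_upper = 55/92 = 0.5978
p_lower = 46/92 = 0.5
D = 0.5978 - 0.5 = 0.0978

0.0978


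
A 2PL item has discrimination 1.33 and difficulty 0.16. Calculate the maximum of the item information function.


For 2PL, max info at theta = b = 0.16
I_max = a^2 / 4 = 1.33^2 / 4
= 1.7689 / 4
I_max = 0.4422

0.4422


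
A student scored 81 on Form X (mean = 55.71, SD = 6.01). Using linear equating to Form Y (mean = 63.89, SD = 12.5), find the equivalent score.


slope = SD_Y / SD_X = 12.5 / 6.01 ~ 2.0799
intercept = mean_Y - slope * mean_X = 63.89 - (12.5 / 6.01) * 55.71 ~ -51.9794
Y = slope * X + intercept. To avoid rounding drift from the rounded slope/intercept, evaluate the equivalent form Y = mean_Y + SD_Y * (X - mean_X) / SD_X at full precision:
Y = 63.89 + 12.5 * (81 - 55.71) / 6.01
Y = 63.89 + 12.5 * 25.29 / 6.01
Y = 63.89 + 316.125 / 6.01
Y = 63.89 + 52.5998
Y = 116.4898

116.4898


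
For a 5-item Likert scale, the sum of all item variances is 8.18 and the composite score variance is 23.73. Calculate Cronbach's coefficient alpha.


alpha = (k/(k-1)) * (1 - sum(si^2)/s_total^2)
= (5/4) * (1 - 8.18/23.73)
alpha = 0.8191

0.8191


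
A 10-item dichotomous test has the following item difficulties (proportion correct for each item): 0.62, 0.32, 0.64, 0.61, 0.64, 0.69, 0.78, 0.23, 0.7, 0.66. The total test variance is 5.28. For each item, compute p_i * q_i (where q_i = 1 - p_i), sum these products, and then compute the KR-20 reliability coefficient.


For each item, compute p_i * q_i:
  Item 1: 0.62 * 0.38 = 0.2356
  Item 2: 0.32 * 0.68 = 0.2176
  Item 3: 0.64 * 0.36 = 0.2304
  Item 4: 0.61 * 0.39 = 0.2379
  Item 5: 0.64 * 0.36 = 0.2304
  Item 6: 0.69 * 0.31 = 0.2139
  Item 7: 0.78 * 0.22 = 0.1716
  Item 8: 0.23 * 0.77 = 0.1771
  Item 9: 0.7 * 0.3 = 0.21
  Item 10: 0.66 * 0.34 = 0.2244
Sum(p_i * q_i) = 0.2356 + 0.2176 + 0.2304 + 0.2379 + 0.2304 + 0.2139 + 0.1716 + 0.1771 + 0.21 + 0.2244 = 2.1489
KR-20 = (k/(k-1)) * (1 - Sum(p_i*q_i) / Var_total)
= (10/9) * (1 - 2.1489/5.28)
= 1.1111 * 0.593
KR-20 = 0.6589

0.6589


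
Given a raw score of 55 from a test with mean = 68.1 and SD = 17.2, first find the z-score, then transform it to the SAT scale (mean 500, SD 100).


z = (X - mean) / SD = (55 - 68.1) / 17.2
z = -13.1 / 17.2
z = -0.7616
SAT-scale = SAT = 500 + 100z
Carry z at full precision (z = -13.1 / 17.2) into the conversion:
SAT-scale = 500 + 100 * (-13.1 / 17.2) = 500 + -1310 / 17.2
SAT-scale = 500 + -76.1628
SAT-scale = 423.8372

423.8372


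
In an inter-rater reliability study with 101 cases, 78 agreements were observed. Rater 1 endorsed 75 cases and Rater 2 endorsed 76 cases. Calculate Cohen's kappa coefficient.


P_o = 78/101 = 0.772277
P_e = (75*76 + 26*25) / 10201 = 0.622488
kappa = (P_o - P_e) / (1 - P_e)
kappa = (0.772277 - 0.622488) / (1 - 0.622488)
kappa = 0.3968

0.3968


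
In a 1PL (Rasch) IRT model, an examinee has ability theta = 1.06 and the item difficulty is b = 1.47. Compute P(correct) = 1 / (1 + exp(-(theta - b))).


theta - b = 1.06 - 1.47 = -0.41
exp(-(theta - b)) = exp(0.41) = 1.5068
P = 1 / (1 + 1.5068)
P = 0.3989

0.3989


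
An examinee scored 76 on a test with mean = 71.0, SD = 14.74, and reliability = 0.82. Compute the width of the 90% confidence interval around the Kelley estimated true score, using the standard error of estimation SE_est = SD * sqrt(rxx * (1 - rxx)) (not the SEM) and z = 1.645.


True score estimate = 0.82*76 + 0.18*71.0 = 75.1
SE_est = SD * sqrt(rxx * (1 - rxx)) = 14.74 * sqrt(0.82 * 0.18) = 14.74 * sqrt(0.1476) = 5.662923
CI = T_est +/- z * SE_est, so width = 2 * z * SE_est = 2 * 1.645 * 5.662923
Width = 18.631

18.631


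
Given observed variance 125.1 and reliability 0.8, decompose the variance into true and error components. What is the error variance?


var_true = rxx * var_obs = 0.8 * 125.1 = 100.08
var_error = var_obs - var_true
var_error = 125.1 - 100.08
var_error = 25.02

25.02


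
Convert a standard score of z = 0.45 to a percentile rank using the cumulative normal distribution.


CDF(z) = 0.5 * (1 + erf(z/sqrt(2)))
erf(0.3182) = 0.3473
CDF = 0.6736
Percentile rank = 0.6736 * 100 = 67.36

67.36


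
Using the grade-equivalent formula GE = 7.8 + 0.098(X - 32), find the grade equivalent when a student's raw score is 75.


raw - median = 75 - 32 = 43
slope * diff = 0.098 * 43 = 4.214
GE = 7.8 + 4.214
GE = 12.014

12.014


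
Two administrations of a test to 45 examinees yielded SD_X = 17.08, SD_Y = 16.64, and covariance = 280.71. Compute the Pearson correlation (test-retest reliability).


r = cov(X,Y) / (SD_X * SD_Y)
r = 280.71 / (17.08 * 16.64)
r = 280.71 / 284.2112
r = 0.9877

0.9877


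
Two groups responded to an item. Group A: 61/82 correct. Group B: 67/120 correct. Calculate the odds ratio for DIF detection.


Odds_A = 61/21 = 2.9048
Odds_B = 67/53 = 1.2642
OR = Odds_A / Odds_B = 2.9048 / 1.2642
Exactly, OR = (61 * 53) / (21 * 67) = 3233 / 1407
OR = 2.2978

2.2978


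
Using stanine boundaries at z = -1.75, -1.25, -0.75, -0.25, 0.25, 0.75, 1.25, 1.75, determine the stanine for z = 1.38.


Stanine boundaries: [-1.75, -1.25, -0.75, -0.25, 0.25, 0.75, 1.25, 1.75]
z = 1.38
Check each boundary:
  z >= -1.75 -> could be stanine 2
  z >= -1.25 -> could be stanine 3
  z >= -0.75 -> could be stanine 4
  z >= -0.25 -> could be stanine 5
  z >= 0.25 -> could be stanine 6
  z >= 0.75 -> could be stanine 7
  z >= 1.25 -> could be stanine 8
  z < 1.75
Highest qualifying boundary gives stanine = 8

8


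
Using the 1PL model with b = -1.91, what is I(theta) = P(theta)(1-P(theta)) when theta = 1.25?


P = 1/(1+exp(-(1.25--1.91))) = 0.9593
I = P*(1-P) = 0.9593 * 0.0407
I = 0.039

0.039


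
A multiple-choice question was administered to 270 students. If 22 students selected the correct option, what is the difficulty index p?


Item difficulty p = number correct / total examinees
p = 22 / 270
p = 0.0815

0.0815


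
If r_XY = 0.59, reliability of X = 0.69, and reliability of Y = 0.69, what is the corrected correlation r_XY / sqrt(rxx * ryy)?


r_corrected = rxy / sqrt(rxx * ryy)
= 0.59 / sqrt(0.69 * 0.69)
= 0.59 / sqrt(0.4761)
= 0.59 / 0.69
r_corrected = 0.8551

0.8551


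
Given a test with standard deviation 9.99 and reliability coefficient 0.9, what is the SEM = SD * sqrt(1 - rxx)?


SEM = SD * sqrt(1 - rxx)
SEM = 9.99 * sqrt(1 - 0.9)
SEM = 9.99 * sqrt(0.1) = 9.99 * 0.316228
SEM = 3.1591

3.1591


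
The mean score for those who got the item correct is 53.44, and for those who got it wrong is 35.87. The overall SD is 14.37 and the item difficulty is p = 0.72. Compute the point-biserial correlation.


q = 1 - p = 0.28
rpb = ((M1 - M0) / SD) * sqrt(p * q)
rpb = ((53.44 - 35.87) / 14.37) * sqrt(0.72 * 0.28)
rpb = 0.549

0.549


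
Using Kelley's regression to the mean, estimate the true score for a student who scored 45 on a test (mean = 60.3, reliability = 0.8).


T_est = rxx * X + (1 - rxx) * mean
T_est = 0.8 * 45 + 0.2 * 60.3
T_est = 36.0 + 12.06
T_est = 48.06

48.06


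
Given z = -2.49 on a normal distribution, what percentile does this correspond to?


CDF(z) = 0.5 * (1 + erf(z/sqrt(2)))
erf(-1.7607) = -0.9872
CDF = 0.0064
Percentile rank = 0.0064 * 100 = 0.64

0.64


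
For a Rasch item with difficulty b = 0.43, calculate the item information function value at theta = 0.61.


P = 1/(1+exp(-(0.61-0.43))) = 0.5449
I = P*(1-P) = 0.5449 * 0.4551
I = 0.248

0.248


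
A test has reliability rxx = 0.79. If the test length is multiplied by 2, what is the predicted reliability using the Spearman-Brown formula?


r_new = (n * rxx) / (1 + (n-1) * rxx)
r_new = (2 * 0.79) / (1 + 1 * 0.79)
r_new = 1.58 / 1.79
r_new = 0.8827

0.8827


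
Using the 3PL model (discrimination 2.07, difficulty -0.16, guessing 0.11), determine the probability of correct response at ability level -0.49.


logit = 2.07*(-0.49 - -0.16) = -0.6831
P* = 1/(1 + exp(--0.6831)) = 0.3356
P = 0.11 + (1 - 0.11) * 0.3356
P = 0.4087

0.4087


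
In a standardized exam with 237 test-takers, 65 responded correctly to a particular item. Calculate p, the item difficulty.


Item difficulty p = number correct / total examinees
p = 65 / 237
p = 0.2743

0.2743


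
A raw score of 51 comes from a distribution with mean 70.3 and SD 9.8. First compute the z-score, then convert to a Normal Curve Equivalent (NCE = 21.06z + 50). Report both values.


z = (X - mean) / SD = (51 - 70.3) / 9.8
z = -19.3 / 9.8
z = -1.9694
NCE = NCE = 21.06z + 50
Carry z at full precision (z = -19.3 / 9.8) into the conversion:
NCE = 21.06 * (-19.3 / 9.8) + 50 = -406.458 / 9.8 + 50
NCE = -41.4753 + 50
NCE = 8.5247

8.5247


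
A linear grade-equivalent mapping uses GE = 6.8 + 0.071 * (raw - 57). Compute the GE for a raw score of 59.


raw - median = 59 - 57 = 2
slope * diff = 0.071 * 2 = 0.142
GE = 6.8 + 0.142
GE = 6.942

6.942


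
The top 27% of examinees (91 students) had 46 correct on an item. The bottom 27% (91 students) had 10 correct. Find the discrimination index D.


p_upper = 46/91 = 0.5055
p_lower = 10/91 = 0.1099
D = 0.5055 - 0.1099 = 0.3956

0.3956


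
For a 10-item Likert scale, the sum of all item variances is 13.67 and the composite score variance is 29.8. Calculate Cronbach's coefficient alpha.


alpha = (k/(k-1)) * (1 - sum(si^2)/s_total^2)
= (10/9) * (1 - 13.67/29.8)
alpha = 0.6014

0.6014


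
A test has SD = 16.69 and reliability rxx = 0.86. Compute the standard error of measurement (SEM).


SEM = SD * sqrt(1 - rxx)
SEM = 16.69 * sqrt(1 - 0.86)
SEM = 16.69 * sqrt(0.14) = 16.69 * 0.374166
SEM = 6.2448

6.2448


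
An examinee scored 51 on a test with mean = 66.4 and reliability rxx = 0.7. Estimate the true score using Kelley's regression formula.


T_est = rxx * X + (1 - rxx) * mean
T_est = 0.7 * 51 + 0.3 * 66.4
T_est = 35.7 + 19.92
T_est = 55.62

55.62


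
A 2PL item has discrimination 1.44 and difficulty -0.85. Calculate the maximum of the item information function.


For 2PL, max info at theta = b = -0.85
I_max = a^2 / 4 = 1.44^2 / 4
= 2.0736 / 4
I_max = 0.5184

0.5184


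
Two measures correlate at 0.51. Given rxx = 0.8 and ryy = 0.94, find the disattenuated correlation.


r_corrected = rxy / sqrt(rxx * ryy)
= 0.51 / sqrt(0.8 * 0.94)
= 0.51 / sqrt(0.752)
= 0.51 / 0.867179
r_corrected = 0.5881

0.5881


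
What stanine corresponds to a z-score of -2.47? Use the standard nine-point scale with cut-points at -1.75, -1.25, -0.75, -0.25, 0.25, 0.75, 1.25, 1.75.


Stanine boundaries: [-1.75, -1.25, -0.75, -0.25, 0.25, 0.75, 1.25, 1.75]
z = -2.47
Check each boundary:
  z < -1.75
  z < -1.25
  z < -0.75
  z < -0.25
  z < 0.25
  z < 0.75
  z < 1.25
  z < 1.75
Highest qualifying boundary gives stanine = 1

1


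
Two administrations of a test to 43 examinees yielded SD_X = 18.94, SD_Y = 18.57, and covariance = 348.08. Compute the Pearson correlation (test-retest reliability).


r = cov(X,Y) / (SD_X * SD_Y)
r = 348.08 / (18.94 * 18.57)
r = 348.08 / 351.7158
r = 0.9897

0.9897


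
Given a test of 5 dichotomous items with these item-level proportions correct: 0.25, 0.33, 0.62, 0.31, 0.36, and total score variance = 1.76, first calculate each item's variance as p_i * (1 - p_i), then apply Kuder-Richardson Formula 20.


For each item, compute p_i * q_i:
  Item 1: 0.25 * 0.75 = 0.1875
  Item 2: 0.33 * 0.67 = 0.2211
  Item 3: 0.62 * 0.38 = 0.2356
  Item 4: 0.31 * 0.69 = 0.2139
  Item 5: 0.36 * 0.64 = 0.2304
Sum(p_i * q_i) = 0.1875 + 0.2211 + 0.2356 + 0.2139 + 0.2304 = 1.0885
KR-20 = (k/(k-1)) * (1 - Sum(p_i*q_i) / Var_total)
= (5/4) * (1 - 1.0885/1.76)
= 1.25 * 0.3815
KR-20 = 0.4769

0.4769


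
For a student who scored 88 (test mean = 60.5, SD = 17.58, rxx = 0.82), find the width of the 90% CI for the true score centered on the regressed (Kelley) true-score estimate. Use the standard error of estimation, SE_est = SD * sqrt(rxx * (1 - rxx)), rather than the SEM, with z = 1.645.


True score estimate = 0.82*88 + 0.18*60.5 = 83.05
SE_est = SD * sqrt(rxx * (1 - rxx)) = 17.58 * sqrt(0.82 * 0.18) = 17.58 * sqrt(0.1476) = 6.754015
CI = T_est +/- z * SE_est, so width = 2 * z * SE_est = 2 * 1.645 * 6.754015
Width = 22.2207

22.2207


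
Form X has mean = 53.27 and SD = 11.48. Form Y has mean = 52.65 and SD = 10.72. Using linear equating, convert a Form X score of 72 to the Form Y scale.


slope = SD_Y / SD_X = 10.72 / 11.48 ~ 0.9338
intercept = mean_Y - slope * mean_X = 52.65 - (10.72 / 11.48) * 53.27 ~ 2.9066
Y = slope * X + intercept. To avoid rounding drift from the rounded slope/intercept, evaluate the equivalent form Y = mean_Y + SD_Y * (X - mean_X) / SD_X at full precision:
Y = 52.65 + 10.72 * (72 - 53.27) / 11.48
Y = 52.65 + 10.72 * 18.73 / 11.48
Y = 52.65 + 200.7856 / 11.48
Y = 52.65 + 17.49
Y = 70.14

70.14


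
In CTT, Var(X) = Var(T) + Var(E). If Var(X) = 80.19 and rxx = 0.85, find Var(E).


var_true = rxx * var_obs = 0.85 * 80.19 = 68.1615
var_error = var_obs - var_true
var_error = 80.19 - 68.1615
var_error = 12.0285

12.0285


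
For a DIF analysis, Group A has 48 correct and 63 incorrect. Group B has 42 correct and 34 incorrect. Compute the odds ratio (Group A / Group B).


Odds_A = 48/63 = 0.7619
Odds_B = 42/34 = 1.2353
OR = Odds_A / Odds_B = 0.7619 / 1.2353
Exactly, OR = (48 * 34) / (63 * 42) = 1632 / 2646
OR = 0.6168

0.6168


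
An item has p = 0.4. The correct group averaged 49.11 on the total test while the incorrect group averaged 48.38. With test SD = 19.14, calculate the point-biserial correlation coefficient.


q = 1 - p = 0.6
rpb = ((M1 - M0) / SD) * sqrt(p * q)
rpb = ((49.11 - 48.38) / 19.14) * sqrt(0.4 * 0.6)
rpb = 0.0187

0.0187


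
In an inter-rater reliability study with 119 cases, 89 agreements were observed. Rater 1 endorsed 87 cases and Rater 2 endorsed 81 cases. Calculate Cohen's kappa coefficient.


P_o = 89/119 = 0.747899
P_e = (87*81 + 32*38) / 14161 = 0.583504
kappa = (P_o - P_e) / (1 - P_e)
kappa = (0.747899 - 0.583504) / (1 - 0.583504)
kappa = 0.3947

0.3947


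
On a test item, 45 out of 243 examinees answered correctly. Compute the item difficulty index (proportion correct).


Item difficulty p = number correct / total examinees
p = 45 / 243
p = 0.1852

0.1852


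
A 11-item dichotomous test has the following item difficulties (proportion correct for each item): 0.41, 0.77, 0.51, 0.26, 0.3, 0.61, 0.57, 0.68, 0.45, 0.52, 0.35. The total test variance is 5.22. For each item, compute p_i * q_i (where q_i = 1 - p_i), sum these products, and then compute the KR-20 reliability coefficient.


For each item, compute p_i * q_i:
  Item 1: 0.41 * 0.59 = 0.2419
  Item 2: 0.77 * 0.23 = 0.1771
  Item 3: 0.51 * 0.49 = 0.2499
  Item 4: 0.26 * 0.74 = 0.1924
  Item 5: 0.3 * 0.7 = 0.21
  Item 6: 0.61 * 0.39 = 0.2379
  Item 7: 0.57 * 0.43 = 0.2451
  Item 8: 0.68 * 0.32 = 0.2176
  Item 9: 0.45 * 0.55 = 0.2475
  Item 10: 0.52 * 0.48 = 0.2496
  Item 11: 0.35 * 0.65 = 0.2275
Sum(p_i * q_i) = 0.2419 + 0.1771 + 0.2499 + 0.1924 + 0.21 + 0.2379 + 0.2451 + 0.2176 + 0.2475 + 0.2496 + 0.2275 = 2.4965
KR-20 = (k/(k-1)) * (1 - Sum(p_i*q_i) / Var_total)
= (11/10) * (1 - 2.4965/5.22)
= 1.1 * 0.5217
KR-20 = 0.5739

0.5739


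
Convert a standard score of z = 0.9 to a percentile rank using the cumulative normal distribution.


CDF(z) = 0.5 * (1 + erf(z/sqrt(2)))
erf(0.6364) = 0.6319
CDF = 0.8159
Percentile rank = 0.8159 * 100 = 81.59

81.59


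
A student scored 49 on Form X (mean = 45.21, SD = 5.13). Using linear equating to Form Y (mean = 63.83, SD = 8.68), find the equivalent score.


slope = SD_Y / SD_X = 8.68 / 5.13 ~ 1.692
intercept = mean_Y - slope * mean_X = 63.83 - (8.68 / 5.13) * 45.21 ~ -12.6657
Y = slope * X + intercept. To avoid rounding drift from the rounded slope/intercept, evaluate the equivalent form Y = mean_Y + SD_Y * (X - mean_X) / SD_X at full precision:
Y = 63.83 + 8.68 * (49 - 45.21) / 5.13
Y = 63.83 + 8.68 * 3.79 / 5.13
Y = 63.83 + 32.8972 / 5.13
Y = 63.83 + 6.4127
Y = 70.2427

70.2427


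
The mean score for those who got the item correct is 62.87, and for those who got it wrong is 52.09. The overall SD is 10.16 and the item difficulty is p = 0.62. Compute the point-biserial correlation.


q = 1 - p = 0.38
rpb = ((M1 - M0) / SD) * sqrt(p * q)
rpb = ((62.87 - 52.09) / 10.16) * sqrt(0.62 * 0.38)
rpb = 0.515

0.515


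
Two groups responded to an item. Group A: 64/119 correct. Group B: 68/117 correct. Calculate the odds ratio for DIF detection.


Odds_A = 64/55 = 1.1636
Odds_B = 68/49 = 1.3878
OR = Odds_A / Odds_B = 1.1636 / 1.3878
Exactly, OR = (64 * 49) / (55 * 68) = 3136 / 3740
OR = 0.8385

0.8385


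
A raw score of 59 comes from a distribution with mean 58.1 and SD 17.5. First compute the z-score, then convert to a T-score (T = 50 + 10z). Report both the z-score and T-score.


z = (X - mean) / SD = (59 - 58.1) / 17.5
z = 0.9 / 17.5
z = 0.0514
T-score = T = 50 + 10z
Carry z at full precision (z = 0.9 / 17.5) into the conversion:
T-score = 50 + 10 * (0.9 / 17.5) = 50 + 9 / 17.5
T-score = 50 + 0.5143
T-score = 50.5143

50.5143


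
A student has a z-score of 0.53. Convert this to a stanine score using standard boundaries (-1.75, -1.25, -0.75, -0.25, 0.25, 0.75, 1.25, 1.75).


Stanine boundaries: [-1.75, -1.25, -0.75, -0.25, 0.25, 0.75, 1.25, 1.75]
z = 0.53
Check each boundary:
  z >= -1.75 -> could be stanine 2
  z >= -1.25 -> could be stanine 3
  z >= -0.75 -> could be stanine 4
  z >= -0.25 -> could be stanine 5
  z >= 0.25 -> could be stanine 6
  z < 0.75
  z < 1.25
  z < 1.75
Highest qualifying boundary gives stanine = 6

6


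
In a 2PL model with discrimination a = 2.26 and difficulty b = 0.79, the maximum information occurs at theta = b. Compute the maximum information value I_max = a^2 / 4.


For 2PL, max info at theta = b = 0.79
I_max = a^2 / 4 = 2.26^2 / 4
= 5.1076 / 4
I_max = 1.2769

1.2769


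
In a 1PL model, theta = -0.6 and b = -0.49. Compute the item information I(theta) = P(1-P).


P = 1/(1+exp(-(-0.6--0.49))) = 0.4725
I = P*(1-P) = 0.4725 * 0.5275
I = 0.2492

0.2492


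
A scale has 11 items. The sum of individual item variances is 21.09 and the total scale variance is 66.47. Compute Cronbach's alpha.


alpha = (k/(k-1)) * (1 - sum(si^2)/s_total^2)
= (11/10) * (1 - 21.09/66.47)
alpha = 0.751

0.751


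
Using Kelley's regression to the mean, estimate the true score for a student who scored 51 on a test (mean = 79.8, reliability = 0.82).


T_est = rxx * X + (1 - rxx) * mean
T_est = 0.82 * 51 + 0.18 * 79.8
T_est = 41.82 + 14.364
T_est = 56.184

56.184


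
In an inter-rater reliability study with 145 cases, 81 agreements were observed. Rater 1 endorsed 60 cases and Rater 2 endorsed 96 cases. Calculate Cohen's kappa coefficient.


P_o = 81/145 = 0.558621
P_e = (60*96 + 85*49) / 21025 = 0.472057
kappa = (P_o - P_e) / (1 - P_e)
kappa = (0.558621 - 0.472057) / (1 - 0.472057)
kappa = 0.164

0.164


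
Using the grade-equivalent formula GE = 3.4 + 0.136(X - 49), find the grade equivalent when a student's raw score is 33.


raw - median = 33 - 49 = -16
slope * diff = 0.136 * -16 = -2.176
GE = 3.4 + -2.176
GE = 1.224

1.224


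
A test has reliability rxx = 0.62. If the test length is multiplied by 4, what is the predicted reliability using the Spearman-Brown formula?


r_new = (n * rxx) / (1 + (n-1) * rxx)
r_new = (4 * 0.62) / (1 + 3 * 0.62)
r_new = 2.48 / 2.86
r_new = 0.8671

0.8671


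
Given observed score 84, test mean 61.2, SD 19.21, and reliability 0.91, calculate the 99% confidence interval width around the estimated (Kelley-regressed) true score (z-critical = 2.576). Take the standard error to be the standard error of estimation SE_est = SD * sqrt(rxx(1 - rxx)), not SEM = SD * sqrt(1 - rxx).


True score estimate = 0.91*84 + 0.09*61.2 = 81.948
SE_est = SD * sqrt(rxx * (1 - rxx)) = 19.21 * sqrt(0.91 * 0.09) = 19.21 * sqrt(0.0819) = 5.497552
CI = T_est +/- z * SE_est, so width = 2 * z * SE_est = 2 * 2.576 * 5.497552
Width = 28.3234

28.3234


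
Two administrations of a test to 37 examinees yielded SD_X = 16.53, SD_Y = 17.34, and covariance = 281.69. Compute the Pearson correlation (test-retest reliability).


r = cov(X,Y) / (SD_X * SD_Y)
r = 281.69 / (16.53 * 17.34)
r = 281.69 / 286.6302
r = 0.9828

0.9828


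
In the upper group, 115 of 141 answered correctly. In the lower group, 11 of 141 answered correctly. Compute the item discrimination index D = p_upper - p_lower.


p_upper = 115/141 = 0.8156
p_lower = 11/141 = 0.078
D = 0.8156 - 0.078 = 0.7376

0.7376


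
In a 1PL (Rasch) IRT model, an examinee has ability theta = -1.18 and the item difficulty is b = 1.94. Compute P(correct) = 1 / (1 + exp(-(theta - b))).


theta - b = -1.18 - 1.94 = -3.12
exp(-(theta - b)) = exp(3.12) = 22.6464
P = 1 / (1 + 22.6464)
P = 0.0423

0.0423


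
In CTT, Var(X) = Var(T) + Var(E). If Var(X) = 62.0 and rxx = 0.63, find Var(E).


var_true = rxx * var_obs = 0.63 * 62.0 = 39.06
var_error = var_obs - var_true
var_error = 62.0 - 39.06
var_error = 22.94

22.94


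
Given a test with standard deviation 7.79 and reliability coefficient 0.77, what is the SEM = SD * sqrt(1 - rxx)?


SEM = SD * sqrt(1 - rxx)
SEM = 7.79 * sqrt(1 - 0.77)
SEM = 7.79 * sqrt(0.23) = 7.79 * 0.479583
SEM = 3.736

3.736


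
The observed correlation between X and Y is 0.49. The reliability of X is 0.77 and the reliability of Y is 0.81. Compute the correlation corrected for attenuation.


r_corrected = rxy / sqrt(rxx * ryy)
= 0.49 / sqrt(0.77 * 0.81)
= 0.49 / sqrt(0.6237)
= 0.49 / 0.789747
r_corrected = 0.6205

0.6205


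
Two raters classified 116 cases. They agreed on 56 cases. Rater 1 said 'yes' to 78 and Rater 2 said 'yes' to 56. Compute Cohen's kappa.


P_o = 56/116 = 0.482759
P_e = (78*56 + 38*60) / 13456 = 0.494055
kappa = (P_o - P_e) / (1 - P_e)
kappa = (0.482759 - 0.494055) / (1 - 0.494055)
kappa = -0.0223

-0.0223


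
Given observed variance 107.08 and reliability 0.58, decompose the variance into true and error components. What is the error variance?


var_true = rxx * var_obs = 0.58 * 107.08 = 62.1064
var_error = var_obs - var_true
var_error = 107.08 - 62.1064
var_error = 44.9736

44.9736


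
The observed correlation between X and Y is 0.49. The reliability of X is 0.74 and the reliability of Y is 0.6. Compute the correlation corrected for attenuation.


r_corrected = rxy / sqrt(rxx * ryy)
= 0.49 / sqrt(0.74 * 0.6)
= 0.49 / sqrt(0.444)
= 0.49 / 0.666333
r_corrected = 0.7354

0.7354


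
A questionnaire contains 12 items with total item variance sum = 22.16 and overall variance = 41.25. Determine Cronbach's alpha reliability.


alpha = (k/(k-1)) * (1 - sum(si^2)/s_total^2)
= (12/11) * (1 - 22.16/41.25)
alpha = 0.5049

0.5049


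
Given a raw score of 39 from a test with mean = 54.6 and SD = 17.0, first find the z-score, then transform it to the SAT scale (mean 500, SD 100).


z = (X - mean) / SD = (39 - 54.6) / 17.0
z = -15.6 / 17.0
z = -0.9176
SAT-scale = SAT = 500 + 100z
Carry z at full precision (z = -15.6 / 17.0) into the conversion:
SAT-scale = 500 + 100 * (-15.6 / 17.0) = 500 + -1560 / 17.0
SAT-scale = 500 + -91.7647
SAT-scale = 408.2353

408.2353


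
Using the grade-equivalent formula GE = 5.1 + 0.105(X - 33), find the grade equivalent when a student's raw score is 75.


raw - median = 75 - 33 = 42
slope * diff = 0.105 * 42 = 4.41
GE = 5.1 + 4.41
GE = 9.51

9.51


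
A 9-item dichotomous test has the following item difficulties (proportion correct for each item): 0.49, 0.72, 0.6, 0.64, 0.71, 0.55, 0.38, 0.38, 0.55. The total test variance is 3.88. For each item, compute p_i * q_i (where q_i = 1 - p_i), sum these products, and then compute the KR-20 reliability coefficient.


For each item, compute p_i * q_i:
  Item 1: 0.49 * 0.51 = 0.2499
  Item 2: 0.72 * 0.28 = 0.2016
  Item 3: 0.6 * 0.4 = 0.24
  Item 4: 0.64 * 0.36 = 0.2304
  Item 5: 0.71 * 0.29 = 0.2059
  Item 6: 0.55 * 0.45 = 0.2475
  Item 7: 0.38 * 0.62 = 0.2356
  Item 8: 0.38 * 0.62 = 0.2356
  Item 9: 0.55 * 0.45 = 0.2475
Sum(p_i * q_i) = 0.2499 + 0.2016 + 0.24 + 0.2304 + 0.2059 + 0.2475 + 0.2356 + 0.2356 + 0.2475 = 2.094
KR-20 = (k/(k-1)) * (1 - Sum(p_i*q_i) / Var_total)
= (9/8) * (1 - 2.094/3.88)
= 1.125 * 0.4603
KR-20 = 0.5178

0.5178


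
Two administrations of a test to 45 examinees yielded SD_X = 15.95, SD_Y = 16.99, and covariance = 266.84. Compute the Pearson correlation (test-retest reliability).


r = cov(X,Y) / (SD_X * SD_Y)
r = 266.84 / (15.95 * 16.99)
r = 266.84 / 270.9905
r = 0.9847

0.9847


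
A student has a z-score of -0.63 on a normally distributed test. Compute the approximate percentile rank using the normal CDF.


CDF(z) = 0.5 * (1 + erf(z/sqrt(2)))
erf(-0.4455) = -0.4713
CDF = 0.2643
Percentile rank = 0.2643 * 100 = 26.43

26.43


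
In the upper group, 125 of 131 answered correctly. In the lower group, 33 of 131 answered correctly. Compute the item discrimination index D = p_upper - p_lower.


p_upper = 125/131 = 0.9542
p_lower = 33/131 = 0.2519
D = 0.9542 - 0.2519 = 0.7023

0.7023


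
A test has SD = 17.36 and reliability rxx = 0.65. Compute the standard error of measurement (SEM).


SEM = SD * sqrt(1 - rxx)
SEM = 17.36 * sqrt(1 - 0.65)
SEM = 17.36 * sqrt(0.35) = 17.36 * 0.591608
SEM = 10.2703

10.2703


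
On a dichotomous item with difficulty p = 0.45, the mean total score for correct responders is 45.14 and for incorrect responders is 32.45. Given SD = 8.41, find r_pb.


q = 1 - p = 0.55
rpb = ((M1 - M0) / SD) * sqrt(p * q)
rpb = ((45.14 - 32.45) / 8.41) * sqrt(0.45 * 0.55)
rpb = 0.7507

0.7507


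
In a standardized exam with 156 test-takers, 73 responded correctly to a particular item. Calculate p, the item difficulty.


Item difficulty p = number correct / total examinees
p = 73 / 156
p = 0.4679

0.4679


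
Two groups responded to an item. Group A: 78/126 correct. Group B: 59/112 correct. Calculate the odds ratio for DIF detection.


Odds_A = 78/48 = 1.625
Odds_B = 59/53 = 1.1132
OR = Odds_A / Odds_B = 1.625 / 1.1132
Exactly, OR = (78 * 53) / (48 * 59) = 4134 / 2832
OR = 1.4597

1.4597


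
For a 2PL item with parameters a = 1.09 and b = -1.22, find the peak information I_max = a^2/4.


For 2PL, max info at theta = b = -1.22
I_max = a^2 / 4 = 1.09^2 / 4
= 1.1881 / 4
I_max = 0.297

0.297


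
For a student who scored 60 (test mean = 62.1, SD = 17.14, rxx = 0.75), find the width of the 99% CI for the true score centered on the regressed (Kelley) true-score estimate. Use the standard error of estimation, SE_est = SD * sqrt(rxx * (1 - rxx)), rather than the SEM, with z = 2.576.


True score estimate = 0.75*60 + 0.25*62.1 = 60.525
SE_est = SD * sqrt(rxx * (1 - rxx)) = 17.14 * sqrt(0.75 * 0.25) = 17.14 * sqrt(0.1875) = 7.421838
CI = T_est +/- z * SE_est, so width = 2 * z * SE_est = 2 * 2.576 * 7.421838
Width = 38.2373

38.2373


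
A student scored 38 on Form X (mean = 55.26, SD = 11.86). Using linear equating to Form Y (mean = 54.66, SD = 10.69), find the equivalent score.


slope = SD_Y / SD_X = 10.69 / 11.86 ~ 0.9013
intercept = mean_Y - slope * mean_X = 54.66 - (10.69 / 11.86) * 55.26 ~ 4.8515
Y = slope * X + intercept. To avoid rounding drift from the rounded slope/intercept, evaluate the equivalent form Y = mean_Y + SD_Y * (X - mean_X) / SD_X at full precision:
Y = 54.66 + 10.69 * (38 - 55.26) / 11.86
Y = 54.66 - 10.69 * 17.26 / 11.86
Y = 54.66 - 184.5094 / 11.86
Y = 54.66 - 15.5573
Y = 39.1027

39.1027


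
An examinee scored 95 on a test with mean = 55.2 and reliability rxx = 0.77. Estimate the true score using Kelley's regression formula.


T_est = rxx * X + (1 - rxx) * mean
T_est = 0.77 * 95 + 0.23 * 55.2
T_est = 73.15 + 12.696
T_est = 85.846

85.846


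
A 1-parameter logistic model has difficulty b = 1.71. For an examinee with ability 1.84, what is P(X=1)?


theta - b = 1.84 - 1.71 = 0.13
exp(-(theta - b)) = exp(-0.13) = 0.8781
P = 1 / (1 + 0.8781)
P = 0.5325

0.5325


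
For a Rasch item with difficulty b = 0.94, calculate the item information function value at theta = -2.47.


P = 1/(1+exp(-(-2.47-0.94))) = 0.032
I = P*(1-P) = 0.032 * 0.968
I = 0.031

0.031


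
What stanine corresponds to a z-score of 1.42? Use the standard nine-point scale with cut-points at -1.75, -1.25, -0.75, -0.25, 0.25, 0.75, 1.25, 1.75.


Stanine boundaries: [-1.75, -1.25, -0.75, -0.25, 0.25, 0.75, 1.25, 1.75]
z = 1.42
Check each boundary:
  z >= -1.75 -> could be stanine 2
  z >= -1.25 -> could be stanine 3
  z >= -0.75 -> could be stanine 4
  z >= -0.25 -> could be stanine 5
  z >= 0.25 -> could be stanine 6
  z >= 0.75 -> could be stanine 7
  z >= 1.25 -> could be stanine 8
  z < 1.75
Highest qualifying boundary gives stanine = 8

8


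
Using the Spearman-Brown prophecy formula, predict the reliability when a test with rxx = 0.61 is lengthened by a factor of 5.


r_new = (n * rxx) / (1 + (n-1) * rxx)
r_new = (5 * 0.61) / (1 + 4 * 0.61)
r_new = 3.05 / 3.44
r_new = 0.8866

0.8866


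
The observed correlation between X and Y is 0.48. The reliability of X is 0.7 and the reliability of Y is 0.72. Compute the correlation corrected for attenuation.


r_corrected = rxy / sqrt(rxx * ryy)
= 0.48 / sqrt(0.7 * 0.72)
= 0.48 / sqrt(0.504)
= 0.48 / 0.70993
r_corrected = 0.6761

0.6761


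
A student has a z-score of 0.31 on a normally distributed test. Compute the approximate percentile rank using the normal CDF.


CDF(z) = 0.5 * (1 + erf(z/sqrt(2)))
erf(0.2192) = 0.2434
CDF = 0.6217
Percentile rank = 0.6217 * 100 = 62.17

62.17


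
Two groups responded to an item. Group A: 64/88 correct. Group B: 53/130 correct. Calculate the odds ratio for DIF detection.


Odds_A = 64/24 = 2.6667
Odds_B = 53/77 = 0.6883
OR = Odds_A / Odds_B = 2.6667 / 0.6883
Exactly, OR = (64 * 77) / (24 * 53) = 4928 / 1272
OR = 3.8742

3.8742


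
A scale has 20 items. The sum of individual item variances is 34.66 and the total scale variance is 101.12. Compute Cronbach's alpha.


alpha = (k/(k-1)) * (1 - sum(si^2)/s_total^2)
= (20/19) * (1 - 34.66/101.12)
alpha = 0.6918

0.6918


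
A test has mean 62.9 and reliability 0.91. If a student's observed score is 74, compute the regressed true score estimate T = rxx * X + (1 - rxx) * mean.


T_est = rxx * X + (1 - rxx) * mean
T_est = 0.91 * 74 + 0.09 * 62.9
T_est = 67.34 + 5.661
T_est = 73.001

73.001


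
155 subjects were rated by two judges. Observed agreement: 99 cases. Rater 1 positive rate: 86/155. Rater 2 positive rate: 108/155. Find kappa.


P_o = 99/155 = 0.63871
P_e = (86*108 + 69*47) / 24025 = 0.521582
kappa = (P_o - P_e) / (1 - P_e)
kappa = (0.63871 - 0.521582) / (1 - 0.521582)
kappa = 0.2448

0.2448


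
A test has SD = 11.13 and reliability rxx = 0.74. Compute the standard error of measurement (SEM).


SEM = SD * sqrt(1 - rxx)
SEM = 11.13 * sqrt(1 - 0.74)
SEM = 11.13 * sqrt(0.26) = 11.13 * 0.509902
SEM = 5.6752

5.6752


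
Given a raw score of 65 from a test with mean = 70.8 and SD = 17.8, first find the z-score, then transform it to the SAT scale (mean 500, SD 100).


z = (X - mean) / SD = (65 - 70.8) / 17.8
z = -5.8 / 17.8
z = -0.3258
SAT-scale = SAT = 500 + 100z
Carry z at full precision (z = -5.8 / 17.8) into the conversion:
SAT-scale = 500 + 100 * (-5.8 / 17.8) = 500 + -580 / 17.8
SAT-scale = 500 + -32.5843
SAT-scale = 467.4157

467.4157


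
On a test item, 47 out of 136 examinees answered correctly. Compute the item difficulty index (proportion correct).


Item difficulty p = number correct / total examinees
p = 47 / 136
p = 0.3456

0.3456


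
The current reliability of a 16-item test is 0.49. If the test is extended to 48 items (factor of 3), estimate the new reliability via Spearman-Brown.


r_new = (n * rxx) / (1 + (n-1) * rxx)
r_new = (3 * 0.49) / (1 + 2 * 0.49)
r_new = 1.47 / 1.98
r_new = 0.7424

0.7424


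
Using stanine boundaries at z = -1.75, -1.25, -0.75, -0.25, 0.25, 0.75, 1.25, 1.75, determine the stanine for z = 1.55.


Stanine boundaries: [-1.75, -1.25, -0.75, -0.25, 0.25, 0.75, 1.25, 1.75]
z = 1.55
Check each boundary:
  z >= -1.75 -> could be stanine 2
  z >= -1.25 -> could be stanine 3
  z >= -0.75 -> could be stanine 4
  z >= -0.25 -> could be stanine 5
  z >= 0.25 -> could be stanine 6
  z >= 0.75 -> could be stanine 7
  z >= 1.25 -> could be stanine 8
  z < 1.75
Highest qualifying boundary gives stanine = 8

8


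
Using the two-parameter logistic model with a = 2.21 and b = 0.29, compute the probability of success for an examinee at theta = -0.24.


a*(theta - b) = 2.21 * (-0.24 - 0.29) = -1.1713
exp(--1.1713) = 3.2262
P = 1 / (1 + 3.2262)
P = 0.2366

0.2366


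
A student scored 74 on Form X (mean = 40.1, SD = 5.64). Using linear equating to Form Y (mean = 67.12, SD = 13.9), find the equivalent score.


slope = SD_Y / SD_X = 13.9 / 5.64 ~ 2.4645
intercept = mean_Y - slope * mean_X = 67.12 - (13.9 / 5.64) * 40.1 ~ -31.708
Y = slope * X + intercept. To avoid rounding drift from the rounded slope/intercept, evaluate the equivalent form Y = mean_Y + SD_Y * (X - mean_X) / SD_X at full precision:
Y = 67.12 + 13.9 * (74 - 40.1) / 5.64
Y = 67.12 + 13.9 * 33.9 / 5.64
Y = 67.12 + 471.21 / 5.64
Y = 67.12 + 83.5479
Y = 150.6679

150.6679


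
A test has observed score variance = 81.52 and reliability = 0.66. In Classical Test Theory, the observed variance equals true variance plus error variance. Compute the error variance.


var_true = rxx * var_obs = 0.66 * 81.52 = 53.8032
var_error = var_obs - var_true
var_error = 81.52 - 53.8032
var_error = 27.7168

27.7168


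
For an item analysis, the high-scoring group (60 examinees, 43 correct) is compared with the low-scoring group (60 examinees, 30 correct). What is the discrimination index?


p_upper = 43/60 = 0.7167
p_lower = 30/60 = 0.5
D = 0.7167 - 0.5 = 0.2167

0.2167


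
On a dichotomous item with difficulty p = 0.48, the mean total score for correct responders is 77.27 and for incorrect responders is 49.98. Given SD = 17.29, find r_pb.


q = 1 - p = 0.52
rpb = ((M1 - M0) / SD) * sqrt(p * q)
rpb = ((77.27 - 49.98) / 17.29) * sqrt(0.48 * 0.52)
rpb = 0.7886

0.7886


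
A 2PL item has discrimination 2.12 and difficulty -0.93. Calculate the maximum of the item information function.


For 2PL, max info at theta = b = -0.93
I_max = a^2 / 4 = 2.12^2 / 4
= 4.4944 / 4
I_max = 1.1236

1.1236


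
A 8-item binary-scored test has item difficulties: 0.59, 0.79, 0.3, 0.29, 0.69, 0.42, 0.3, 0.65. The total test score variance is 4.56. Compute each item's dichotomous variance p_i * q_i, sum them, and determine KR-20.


For each item, compute p_i * q_i:
  Item 1: 0.59 * 0.41 = 0.2419
  Item 2: 0.79 * 0.21 = 0.1659
  Item 3: 0.3 * 0.7 = 0.21
  Item 4: 0.29 * 0.71 = 0.2059
  Item 5: 0.69 * 0.31 = 0.2139
  Item 6: 0.42 * 0.58 = 0.2436
  Item 7: 0.3 * 0.7 = 0.21
  Item 8: 0.65 * 0.35 = 0.2275
Sum(p_i * q_i) = 0.2419 + 0.1659 + 0.21 + 0.2059 + 0.2139 + 0.2436 + 0.21 + 0.2275 = 1.7187
KR-20 = (k/(k-1)) * (1 - Sum(p_i*q_i) / Var_total)
= (8/7) * (1 - 1.7187/4.56)
= 1.1429 * 0.6231
KR-20 = 0.7121

0.7121


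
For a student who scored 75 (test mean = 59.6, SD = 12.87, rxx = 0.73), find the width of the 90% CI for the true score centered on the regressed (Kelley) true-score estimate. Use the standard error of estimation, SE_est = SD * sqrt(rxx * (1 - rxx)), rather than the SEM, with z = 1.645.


True score estimate = 0.73*75 + 0.27*59.6 = 70.842
SE_est = SD * sqrt(rxx * (1 - rxx)) = 12.87 * sqrt(0.73 * 0.27) = 12.87 * sqrt(0.1971) = 5.713758
CI = T_est +/- z * SE_est, so width = 2 * z * SE_est = 2 * 1.645 * 5.713758
Width = 18.7983

18.7983


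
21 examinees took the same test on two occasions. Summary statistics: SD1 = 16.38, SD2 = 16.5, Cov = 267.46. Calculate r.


r = cov(X,Y) / (SD_X * SD_Y)
r = 267.46 / (16.38 * 16.5)
r = 267.46 / 270.27
r = 0.9896

0.9896


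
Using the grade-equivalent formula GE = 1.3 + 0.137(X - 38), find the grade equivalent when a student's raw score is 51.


raw - median = 51 - 38 = 13
slope * diff = 0.137 * 13 = 1.781
GE = 1.3 + 1.781
GE = 3.081

3.081


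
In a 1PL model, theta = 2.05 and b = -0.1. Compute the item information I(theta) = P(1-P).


P = 1/(1+exp(-(2.05--0.1))) = 0.8957
I = P*(1-P) = 0.8957 * 0.1043
I = 0.0934

0.0934


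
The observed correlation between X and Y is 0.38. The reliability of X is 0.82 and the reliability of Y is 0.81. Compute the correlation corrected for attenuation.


r_corrected = rxy / sqrt(rxx * ryy)
= 0.38 / sqrt(0.82 * 0.81)
= 0.38 / sqrt(0.6642)
= 0.38 / 0.814985
r_corrected = 0.4663

0.4663


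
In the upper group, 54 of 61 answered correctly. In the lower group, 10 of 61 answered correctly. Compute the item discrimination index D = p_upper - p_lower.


p_upper = 54/61 = 0.8852
p_lower = 10/61 = 0.1639
D = 0.8852 - 0.1639 = 0.7213

0.7213


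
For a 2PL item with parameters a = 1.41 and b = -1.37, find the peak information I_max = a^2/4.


For 2PL, max info at theta = b = -1.37
I_max = a^2 / 4 = 1.41^2 / 4
= 1.9881 / 4
I_max = 0.497

0.497


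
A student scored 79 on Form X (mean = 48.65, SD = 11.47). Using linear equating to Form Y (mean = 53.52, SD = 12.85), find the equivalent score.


slope = SD_Y / SD_X = 12.85 / 11.47 ~ 1.1203
intercept = mean_Y - slope * mean_X = 53.52 - (12.85 / 11.47) * 48.65 ~ -0.9833
Y = slope * X + intercept. To avoid rounding drift from the rounded slope/intercept, evaluate the equivalent form Y = mean_Y + SD_Y * (X - mean_X) / SD_X at full precision:
Y = 53.52 + 12.85 * (79 - 48.65) / 11.47
Y = 53.52 + 12.85 * 30.35 / 11.47
Y = 53.52 + 389.9975 / 11.47
Y = 53.52 + 34.0015
Y = 87.5215

87.5215


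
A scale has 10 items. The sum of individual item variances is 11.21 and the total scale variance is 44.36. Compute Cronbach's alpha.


alpha = (k/(k-1)) * (1 - sum(si^2)/s_total^2)
= (10/9) * (1 - 11.21/44.36)
alpha = 0.8303

0.8303
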